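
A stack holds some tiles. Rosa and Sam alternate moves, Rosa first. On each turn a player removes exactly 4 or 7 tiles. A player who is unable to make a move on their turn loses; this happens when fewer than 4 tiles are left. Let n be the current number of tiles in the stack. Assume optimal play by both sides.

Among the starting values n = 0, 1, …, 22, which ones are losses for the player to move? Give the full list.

Label each position W (a win for the player to move) or L (a loss). A position with no legal move is L; any other position is W exactly when some move reaches an L, and L when every move reaches a W.
n=0: no move → L
n=1: no move → L
n=2: no move → L
n=3: no move → L
n=4: can move to 0, which is L ⇒ W
n=5: can move to 1, which is L ⇒ W
n=6: can move to 2, which is L ⇒ W
n=7: can move to 3, which is L ⇒ W
n=8: can move to 1, which is L ⇒ W
n=9: can move to 2, which is L ⇒ W
n=10: can move to 3, which is L ⇒ W
n=11: moves to 7(W), 4(W); every one is W ⇒ L
n=12: moves to 8(W), 5(W); every one is W ⇒ L
n=13: moves to 9(W), 6(W); every one is W ⇒ L
n=14: moves to 10(W), 7(W); every one is W ⇒ L
n=15: can move to 11, which is L ⇒ W
n=16: can move to 12, which is L ⇒ W
n=17: can move to 13, which is L ⇒ W
n=18: can move to 14, which is L ⇒ W
n=19: can move to 12, which is L ⇒ W
n=20: can move to 13, which is L ⇒ W
n=21: can move to 14, which is L ⇒ W
n=22: moves to 18(W), 15(W); every one is W ⇒ L
The losing starting values of n are exactly the entries labelled L in this table (9 of them).

0, 1, 2, 3, 11, 12, 13, 14, 22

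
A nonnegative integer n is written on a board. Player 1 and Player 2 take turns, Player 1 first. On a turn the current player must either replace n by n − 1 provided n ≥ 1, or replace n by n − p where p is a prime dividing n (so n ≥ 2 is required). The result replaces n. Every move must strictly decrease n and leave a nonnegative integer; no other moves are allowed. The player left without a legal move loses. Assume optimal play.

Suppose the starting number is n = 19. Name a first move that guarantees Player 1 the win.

Move to 0.

Work bottom-up. With no move the player to move loses. Otherwise the position is W if at least one move leads to an L position for the opponent, and L if every move leads to a W.
n=0: no move → L
n=1: can move to 0, which is L ⇒ W
n=2: can move to 0, which is L ⇒ W
n=3: can move to 0, which is L ⇒ W
n=4: moves to 2(W), 3(W); every one is W ⇒ L
n=5: can move to 0, which is L ⇒ W
n=6: can move to 4, which is L ⇒ W
n=7: can move to 0, which is L ⇒ W
n=8: moves to 6(W), 7(W); every one is W ⇒ L
n=9: can move to 8, which is L ⇒ W
n=10: can move to 8, which is L ⇒ W
n=11: can move to 0, which is L ⇒ W
n=12: moves to 9(W), 10(W), 11(W); every one is W ⇒ L
n=13: can move to 0, which is L ⇒ W
n=14: can move to 12, which is L ⇒ W
n=15: can move to 12, which is L ⇒ W
n=16: moves to 14(W), 15(W); every one is W ⇒ L
n=17: can move to 0, which is L ⇒ W
n=18: can move to 16, which is L ⇒ W
n=19: can move to 0, which is L ⇒ W
From 19, the L positions reachable in one move are: 0.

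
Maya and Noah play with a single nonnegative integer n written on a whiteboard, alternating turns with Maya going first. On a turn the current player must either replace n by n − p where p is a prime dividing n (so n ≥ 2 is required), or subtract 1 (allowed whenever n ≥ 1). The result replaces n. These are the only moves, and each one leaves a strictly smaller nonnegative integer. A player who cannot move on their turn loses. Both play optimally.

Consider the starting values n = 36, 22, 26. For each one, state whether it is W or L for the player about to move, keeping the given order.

Use the standard recursion: the mover loses at a terminal position; elsewhere, the mover wins exactly when some move hands the opponent an L position.
n=0: no move → L
n=1: can move to 0, which is L ⇒ W
n=2: can move to 0, which is L ⇒ W
n=3: can move to 0, which is L ⇒ W
n=4: moves to 2(W), 3(W); every one is W ⇒ L
n=5: can move to 0, which is L ⇒ W
n=6: can move to 4, which is L ⇒ W
n=7: can move to 0, which is L ⇒ W
n=8: moves to 6(W), 7(W); every one is W ⇒ L
n=9: can move to 8, which is L ⇒ W
n=10: can move to 8, which is L ⇒ W
n=11: can move to 0, which is L ⇒ W
n=12: moves to 9(W), 10(W), 11(W); every one is W ⇒ L
n=13: can move to 0, which is L ⇒ W
n=14: can move to 12, which is L ⇒ W
n=15: can move to 12, which is L ⇒ W
n=16: moves to 14(W), 15(W); every one is W ⇒ L
n=17: can move to 0, which is L ⇒ W
n=18: can move to 16, which is L ⇒ W
n=19: can move to 0, which is L ⇒ W
n=20: moves to 15(W), 18(W), 19(W); every one is W ⇒ L
n=21: can move to 20, which is L ⇒ W
n=22: can move to 20, which is L ⇒ W
n=23: can move to 0, which is L ⇒ W
n=24: moves to 21(W), 22(W), 23(W); every one is W ⇒ L
n=25: can move to 20, which is L ⇒ W
n=26: can move to 24, which is L ⇒ W
n=27: can move to 24, which is L ⇒ W
n=28: moves to 21(W), 26(W), 27(W); every one is W ⇒ L
n=29: can move to 0, which is L ⇒ W
n=30: can move to 28, which is L ⇒ W
n=31: can move to 0, which is L ⇒ W
n=32: moves to 30(W), 31(W); every one is W ⇒ L
n=33: can move to 32, which is L ⇒ W
n=34: can move to 32, which is L ⇒ W
n=35: can move to 28, which is L ⇒ W
n=36: moves to 33(W), 34(W), 35(W); every one is W ⇒ L

36: L, 22: W, 26: W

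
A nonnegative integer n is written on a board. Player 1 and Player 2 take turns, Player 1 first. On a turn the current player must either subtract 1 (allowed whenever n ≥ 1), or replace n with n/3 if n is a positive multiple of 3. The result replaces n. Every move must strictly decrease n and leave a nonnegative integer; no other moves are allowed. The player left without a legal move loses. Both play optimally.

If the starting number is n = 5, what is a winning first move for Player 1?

Positions with no move are L. A position that does have a move is losing for the player to move precisely when every available move leads to a winning position for the opponent. Fill in the labels:
n=0: no move → L
n=1: reaches L-position 0 → W
n=2: only reaches 1(W), which is W → L
n=3: reaches L-position 2 → W
n=4: only reaches 3(W), which is W → L
n=5: reaches L-position 4 → W
From 5, the L positions reachable in one move are: 4.

Move to 4.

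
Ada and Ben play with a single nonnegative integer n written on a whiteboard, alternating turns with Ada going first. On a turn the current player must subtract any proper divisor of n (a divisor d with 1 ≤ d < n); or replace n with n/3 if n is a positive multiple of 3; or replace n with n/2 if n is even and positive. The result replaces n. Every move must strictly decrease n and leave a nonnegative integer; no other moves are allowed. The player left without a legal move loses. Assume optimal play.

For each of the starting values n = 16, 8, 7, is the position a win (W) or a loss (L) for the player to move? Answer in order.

16: W, 8: W, 7: L

Compute win/loss labels from the base case upward. A position with no move is L. Any other position is W if it can reach an L in one move, else L.
n=0: no move → L
n=1: no move → L
n=2: W (go to 1, an L position)
n=3: W (go to 1, an L position)
n=4: L (options 2(W), 3(W) are all W)
n=5: W (go to 4, an L position)
n=6: W (go to 4, an L position)
n=7: L (sole option 6(W) is W)
n=8: W (go to 4, an L position)
n=9: L (options 3(W), 6(W), 8(W) are all W)
n=10: W (go to 9, an L position)
n=11: L (sole option 10(W) is W)
n=12: W (go to 4, an L position)
n=13: L (sole option 12(W) is W)
n=14: W (go to 7, an L position)
n=15: L (options 5(W), 10(W), 12(W), 14(W) are all W)
n=16: W (go to 15, an L position)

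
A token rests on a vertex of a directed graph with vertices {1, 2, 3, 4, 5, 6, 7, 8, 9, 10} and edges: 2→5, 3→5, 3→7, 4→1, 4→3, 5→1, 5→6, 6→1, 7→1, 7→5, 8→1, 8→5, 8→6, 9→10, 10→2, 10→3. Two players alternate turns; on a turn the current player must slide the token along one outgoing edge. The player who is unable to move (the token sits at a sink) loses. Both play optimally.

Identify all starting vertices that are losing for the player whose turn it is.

1, 2, 3, 9

Use the standard recursion: the mover loses at a terminal position; elsewhere, the mover wins exactly when some move hands the opponent an L position.
Every edge goes from a vertex to one that appears earlier in the order 1, 6, 5, 7, 3, 8, 4, 2, 10, 9, so processing vertices in that order labels each vertex after all of its successors.
1: no outgoing edge → L
6: →1(L), so W
5: →1(L), so W
7: →1(L), so W
3: →7(W), 5(W) — all W, so L
8: →1(L), so W
4: →3(L), so W
2: →5(W) only, which is W, so L
10: →2(L), so W
9: →10(W) only, which is W, so L
Reading off the rows marked L gives the requested list; there are 4 such vertices.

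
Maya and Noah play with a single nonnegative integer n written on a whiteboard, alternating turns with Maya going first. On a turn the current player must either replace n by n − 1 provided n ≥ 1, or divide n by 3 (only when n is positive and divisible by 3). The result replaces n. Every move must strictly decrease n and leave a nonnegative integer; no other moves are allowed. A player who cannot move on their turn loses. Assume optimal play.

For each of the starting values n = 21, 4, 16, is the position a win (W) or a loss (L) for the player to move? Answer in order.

21: W, 4: L, 16: W

Work bottom-up. With no move the player to move loses. Otherwise the position is W if at least one move leads to an L position for the opponent, and L if every move leads to a W.
n=0: no move → L
n=1: can move to 0, which is L ⇒ W
n=2: the only move is to 1(W), a W ⇒ L
n=3: can move to 2, which is L ⇒ W
n=4: the only move is to 3(W), a W ⇒ L
n=5: can move to 4, which is L ⇒ W
n=6: can move to 2, which is L ⇒ W
n=7: the only move is to 6(W), a W ⇒ L
n=8: can move to 7, which is L ⇒ W
n=9: moves to 3(W), 8(W); every one is W ⇒ L
n=10: can move to 9, which is L ⇒ W
n=11: the only move is to 10(W), a W ⇒ L
n=12: can move to 4, which is L ⇒ W
n=13: the only move is to 12(W), a W ⇒ L
n=14: can move to 13, which is L ⇒ W
n=15: moves to 5(W), 14(W); every one is W ⇒ L
n=16: can move to 15, which is L ⇒ W
n=17: the only move is to 16(W), a W ⇒ L
n=18: can move to 17, which is L ⇒ W
n=19: the only move is to 18(W), a W ⇒ L
n=20: can move to 19, which is L ⇒ W
n=21: can move to 7, which is L ⇒ W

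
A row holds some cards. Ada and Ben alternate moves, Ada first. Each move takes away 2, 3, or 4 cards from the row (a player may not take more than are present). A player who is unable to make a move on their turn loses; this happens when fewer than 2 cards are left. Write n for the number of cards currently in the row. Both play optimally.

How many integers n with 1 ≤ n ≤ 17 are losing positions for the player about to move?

Classify positions by backward induction: terminal positions (no move available) are L. From any other position, the mover wins iff some move reaches an L.
n=0: no move → L
n=1: no move → L
n=2: W (go to 0, an L position)
n=3: W (go to 1, an L position)
n=4: W (go to 1, an L position)
n=5: W (go to 1, an L position)
n=6: L (options 4(W), 3(W), 2(W) are all W)
n=7: L (options 5(W), 4(W), 3(W) are all W)
n=8: W (go to 6, an L position)
n=9: W (go to 7, an L position)
n=10: W (go to 7, an L position)
n=11: W (go to 7, an L position)
n=12: L (options 10(W), 9(W), 8(W) are all W)
n=13: L (options 11(W), 10(W), 9(W) are all W)
n=14: W (go to 12, an L position)
n=15: W (go to 13, an L position)
n=16: W (go to 13, an L position)
n=17: W (go to 13, an L position)
L entries with 1 ≤ n ≤ 17 (n=0 is outside the asked range and is not counted): n = 1, 6, 7, 12, 13; that makes 5.

5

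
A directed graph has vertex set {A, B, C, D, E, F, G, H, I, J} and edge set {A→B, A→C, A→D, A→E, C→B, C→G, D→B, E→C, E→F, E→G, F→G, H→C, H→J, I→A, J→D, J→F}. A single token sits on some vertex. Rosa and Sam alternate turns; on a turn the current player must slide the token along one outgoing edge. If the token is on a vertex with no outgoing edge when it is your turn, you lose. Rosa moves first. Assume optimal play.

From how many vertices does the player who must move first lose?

Positions with no move are L. A position that does have a move is losing for the player to move precisely when every available move leads to a winning position for the opponent. Fill in the labels:
Every edge goes from a vertex to one that appears earlier in the order G, B, C, F, E, D, J, A, H, I, so processing vertices in that order labels each vertex after all of its successors.
G: no outgoing edge → L
B: no outgoing edge → L
C: W (go to B, an L position)
F: W (go to G, an L position)
E: W (go to G, an L position)
D: W (go to B, an L position)
J: L (options D(W), F(W) are all W)
A: W (go to B, an L position)
H: W (go to J, an L position)
I: L (sole option A(W) is W)
The L vertices are B, G, I, J; that is 4 in all.

4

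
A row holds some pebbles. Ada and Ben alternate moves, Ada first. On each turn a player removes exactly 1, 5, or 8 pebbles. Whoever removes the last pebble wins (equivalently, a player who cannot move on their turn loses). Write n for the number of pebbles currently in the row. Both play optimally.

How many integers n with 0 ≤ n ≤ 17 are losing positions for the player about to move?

Work bottom-up. With no move the player to move loses. Otherwise the position is W if at least one move leads to an L position for the opponent, and L if every move leads to a W.
n=0: no move → L
n=1: can move to 0, which is L ⇒ W
n=2: the only move is to 1(W), a W ⇒ L
n=3: can move to 2, which is L ⇒ W
n=4: the only move is to 3(W), a W ⇒ L
n=5: can move to 4, which is L ⇒ W
n=6: moves to 5(W), 1(W); every one is W ⇒ L
n=7: can move to 6, which is L ⇒ W
n=8: can move to 0, which is L ⇒ W
n=9: can move to 4, which is L ⇒ W
n=10: can move to 2, which is L ⇒ W
n=11: can move to 6, which is L ⇒ W
n=12: can move to 4, which is L ⇒ W
n=13: moves to 12(W), 8(W), 5(W); every one is W ⇒ L
n=14: can move to 13, which is L ⇒ W
n=15: moves to 14(W), 10(W), 7(W); every one is W ⇒ L
n=16: can move to 15, which is L ⇒ W
n=17: moves to 16(W), 12(W), 9(W); every one is W ⇒ L
L entries with 0 ≤ n ≤ 17: n = 0, 2, 4, 6, 13, 15, 17; that makes 7.

7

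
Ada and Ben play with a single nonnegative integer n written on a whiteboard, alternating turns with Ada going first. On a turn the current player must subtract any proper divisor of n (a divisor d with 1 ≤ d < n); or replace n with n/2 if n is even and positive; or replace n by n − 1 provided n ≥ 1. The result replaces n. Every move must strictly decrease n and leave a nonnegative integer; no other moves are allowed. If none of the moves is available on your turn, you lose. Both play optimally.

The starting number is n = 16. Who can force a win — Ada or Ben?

Work bottom-up. With no move the player to move loses. Otherwise the position is W if at least one move leads to an L position for the opponent, and L if every move leads to a W.
n=0: no move → L
n=1: W (go to 0, an L position)
n=2: L (sole option 1(W) is W)
n=3: W (go to 2, an L position)
n=4: W (go to 2, an L position)
n=5: L (sole option 4(W) is W)
n=6: W (go to 5, an L position)
n=7: L (sole option 6(W) is W)
n=8: W (go to 7, an L position)
n=9: L (options 6(W), 8(W) are all W)
n=10: W (go to 5, an L position)
n=11: L (sole option 10(W) is W)
n=12: W (go to 9, an L position)
n=13: L (sole option 12(W) is W)
n=14: W (go to 7, an L position)
n=15: L (options 10(W), 12(W), 14(W) are all W)
n=16: W (go to 15, an L position)
From 16 Ada can move to 15, reaching an L position.

Ada wins.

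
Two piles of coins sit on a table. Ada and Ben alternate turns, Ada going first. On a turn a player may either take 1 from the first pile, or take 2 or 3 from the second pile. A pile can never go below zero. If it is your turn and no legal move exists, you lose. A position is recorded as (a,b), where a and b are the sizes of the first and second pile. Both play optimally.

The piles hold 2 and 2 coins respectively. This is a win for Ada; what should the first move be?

Use the standard recursion: the mover loses at a terminal position; elsewhere, the mover wins exactly when some move hands the opponent an L position.
No move ever increases a pile, so every position that can arise here has a ≤ 2 and b ≤ 2; it is enough to label the cells with 0 ≤ a ≤ 2 and 0 ≤ b ≤ 2.
Every move lowers a or b (never raises either), so fill the grid row by row in increasing a, and left to right within a row: each cell's successors are then already labelled.
      b=0  b=1  b=2
a=0:    L    L    W
a=1:    W    W    L
a=2:    L    L    W
Cells with no legal move (terminal, hence L): (0,0), (0,1).
The remaining L cells, each justified by listing all of its moves:
(1,2): only reaches (0,2)(W), (1,0)(W), all W → L
(2,0): only reaches (1,0)(W), which is W → L
(2,1): only reaches (1,1)(W), which is W → L
Every other cell has at least one move into one of the L cells above, so it is W.
From (2,2), the L positions reachable in one move are: (1,2), (2,0). Any move reaching one of these is winning.

Move to (1,2).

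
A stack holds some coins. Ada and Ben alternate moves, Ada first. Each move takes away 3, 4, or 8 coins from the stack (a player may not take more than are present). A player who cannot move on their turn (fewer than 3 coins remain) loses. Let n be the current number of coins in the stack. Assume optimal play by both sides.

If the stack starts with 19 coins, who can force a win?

Ben wins.

Work bottom-up. With no move the player to move loses. Otherwise the position is W if at least one move leads to an L position for the opponent, and L if every move leads to a W.
n=0: no move → L
n=1: no move → L
n=2: no move → L
n=3: reaches L-position 0 → W
n=4: reaches L-position 1 → W
n=5: reaches L-position 2 → W
n=6: reaches L-position 2 → W
n=7: only reaches 4(W), 3(W), all W → L
n=8: reaches L-position 0 → W
n=9: reaches L-position 1 → W
n=10: reaches L-position 7 → W
n=11: reaches L-position 7 → W
n=12: only reaches 9(W), 8(W), 4(W), all W → L
n=13: only reaches 10(W), 9(W), 5(W), all W → L
n=14: only reaches 11(W), 10(W), 6(W), all W → L
n=15: reaches L-position 12 → W
n=16: reaches L-position 13 → W
n=17: reaches L-position 14 → W
n=18: reaches L-position 14 → W
n=19: only reaches 16(W), 15(W), 11(W), all W → L
Every move from 19 reaches a W position, so the mover loses.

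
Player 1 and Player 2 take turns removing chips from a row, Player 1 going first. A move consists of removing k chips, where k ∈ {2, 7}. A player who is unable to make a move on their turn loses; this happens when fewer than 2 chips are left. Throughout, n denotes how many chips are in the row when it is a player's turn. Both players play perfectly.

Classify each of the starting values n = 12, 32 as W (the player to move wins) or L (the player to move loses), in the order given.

12: W, 32: L

Work bottom-up. With no move the player to move loses. Otherwise the position is W if at least one move leads to an L position for the opponent, and L if every move leads to a W.
n=0: no move → L
n=1: no move → L
n=2: can move to 0, which is L ⇒ W
n=3: can move to 1, which is L ⇒ W
n=4: the only move is to 2(W), a W ⇒ L
n=5: the only move is to 3(W), a W ⇒ L
n=6: can move to 4, which is L ⇒ W
n=7: can move to 5, which is L ⇒ W
n=8: can move to 1, which is L ⇒ W
n=9: moves to 7(W), 2(W); every one is W ⇒ L
n=10: moves to 8(W), 3(W); every one is W ⇒ L
n=11: can move to 9, which is L ⇒ W
n=12: can move to 10, which is L ⇒ W
n=13: moves to 11(W), 6(W); every one is W ⇒ L
n=14: moves to 12(W), 7(W); every one is W ⇒ L
n=15: can move to 13, which is L ⇒ W
n=16: can move to 14, which is L ⇒ W
n=17: can move to 10, which is L ⇒ W
n=18: moves to 16(W), 11(W); every one is W ⇒ L
n=19: moves to 17(W), 12(W); every one is W ⇒ L
n=20: can move to 18, which is L ⇒ W
n=21: can move to 19, which is L ⇒ W
n=22: moves to 20(W), 15(W); every one is W ⇒ L
n=23: moves to 21(W), 16(W); every one is W ⇒ L
n=24: can move to 22, which is L ⇒ W
n=25: can move to 23, which is L ⇒ W
n=26: can move to 19, which is L ⇒ W
n=27: moves to 25(W), 20(W); every one is W ⇒ L
n=28: moves to 26(W), 21(W); every one is W ⇒ L
n=29: can move to 27, which is L ⇒ W
n=30: can move to 28, which is L ⇒ W
n=31: moves to 29(W), 24(W); every one is W ⇒ L
n=32: moves to 30(W), 25(W); every one is W ⇒ L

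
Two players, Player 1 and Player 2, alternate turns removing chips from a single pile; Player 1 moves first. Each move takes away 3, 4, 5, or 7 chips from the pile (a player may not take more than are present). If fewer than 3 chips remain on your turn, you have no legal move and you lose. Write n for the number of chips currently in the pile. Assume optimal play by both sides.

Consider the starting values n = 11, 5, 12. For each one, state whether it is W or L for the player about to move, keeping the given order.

11: L, 5: W, 12: L

Work bottom-up. With no move the player to move loses. Otherwise the position is W if at least one move leads to an L position for the opponent, and L if every move leads to a W.
n=0: no move → L
n=1: no move → L
n=2: no move → L
n=3: reaches L-position 0 → W
n=4: reaches L-position 1 → W
n=5: reaches L-position 2 → W
n=6: reaches L-position 2 → W
n=7: reaches L-position 2 → W
n=8: reaches L-position 1 → W
n=9: reaches L-position 2 → W
n=10: only reaches 7(W), 6(W), 5(W), 3(W), all W → L
n=11: only reaches 8(W), 7(W), 6(W), 4(W), all W → L
n=12: only reaches 9(W), 8(W), 7(W), 5(W), all W → L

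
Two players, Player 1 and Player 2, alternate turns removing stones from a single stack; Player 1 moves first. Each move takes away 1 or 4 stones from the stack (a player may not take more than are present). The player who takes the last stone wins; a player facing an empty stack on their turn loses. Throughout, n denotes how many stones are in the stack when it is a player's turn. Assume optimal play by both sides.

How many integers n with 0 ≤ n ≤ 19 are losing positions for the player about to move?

8

Label each position W (a win for the player to move) or L (a loss). A position with no legal move is L; any other position is W exactly when some move reaches an L, and L when every move reaches a W.
n=0: no move → L
n=1: reaches L-position 0 → W
n=2: only reaches 1(W), which is W → L
n=3: reaches L-position 2 → W
n=4: reaches L-position 0 → W
n=5: only reaches 4(W), 1(W), all W → L
n=6: reaches L-position 5 → W
n=7: only reaches 6(W), 3(W), all W → L
n=8: reaches L-position 7 → W
n=9: reaches L-position 5 → W
n=10: only reaches 9(W), 6(W), all W → L
n=11: reaches L-position 10 → W
n=12: only reaches 11(W), 8(W), all W → L
n=13: reaches L-position 12 → W
n=14: reaches L-position 10 → W
n=15: only reaches 14(W), 11(W), all W → L
n=16: reaches L-position 15 → W
n=17: only reaches 16(W), 13(W), all W → L
n=18: reaches L-position 17 → W
n=19: reaches L-position 15 → W
L entries with 0 ≤ n ≤ 19: n = 0, 2, 5, 7, 10, 12, 15, 17; that makes 8.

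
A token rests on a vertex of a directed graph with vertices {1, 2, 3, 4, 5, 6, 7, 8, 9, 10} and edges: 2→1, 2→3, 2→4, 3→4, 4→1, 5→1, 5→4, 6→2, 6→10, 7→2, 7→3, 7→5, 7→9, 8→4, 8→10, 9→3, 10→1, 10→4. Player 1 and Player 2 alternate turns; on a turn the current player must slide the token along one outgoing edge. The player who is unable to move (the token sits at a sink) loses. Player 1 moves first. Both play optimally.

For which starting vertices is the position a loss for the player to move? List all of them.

Compute win/loss labels from the base case upward. A position with no move is L. Any other position is W if it can reach an L in one move, else L.
Every edge goes from a vertex to one that appears earlier in the order 1, 4, 3, 9, 5, 2, 10, 8, 6, 7, so processing vertices in that order labels each vertex after all of its successors.
1: no outgoing edge → L
4: →1(L), so W
3: →4(W) only, which is W, so L
9: →3(L), so W
5: →1(L), so W
2: →3(L), so W
10: →1(L), so W
8: →10(W), 4(W) — all W, so L
6: →10(W), 2(W) — all W, so L
7: →3(L), so W
Reading off the rows marked L gives the requested list; there are 4 such vertices.

1, 3, 6, 8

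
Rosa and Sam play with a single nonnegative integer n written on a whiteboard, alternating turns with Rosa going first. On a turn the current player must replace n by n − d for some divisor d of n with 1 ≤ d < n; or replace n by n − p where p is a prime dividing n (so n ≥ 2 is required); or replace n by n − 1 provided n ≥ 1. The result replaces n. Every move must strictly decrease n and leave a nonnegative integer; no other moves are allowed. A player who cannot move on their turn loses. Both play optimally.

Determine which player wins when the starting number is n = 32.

Compute win/loss labels from the base case upward. A position with no move is L. Any other position is W if it can reach an L in one move, else L.
n=0: no move → L
n=1: reaches L-position 0 → W
n=2: reaches L-position 0 → W
n=3: reaches L-position 0 → W
n=4: only reaches 2(W), 3(W), all W → L
n=5: reaches L-position 0 → W
n=6: reaches L-position 4 → W
n=7: reaches L-position 0 → W
n=8: reaches L-position 4 → W
n=9: only reaches 6(W), 8(W), all W → L
n=10: reaches L-position 9 → W
n=11: reaches L-position 0 → W
n=12: reaches L-position 9 → W
n=13: reaches L-position 0 → W
n=14: only reaches 7(W), 12(W), 13(W), all W → L
n=15: reaches L-position 14 → W
n=16: reaches L-position 14 → W
n=17: reaches L-position 0 → W
n=18: reaches L-position 9 → W
n=19: reaches L-position 0 → W
n=20: only reaches 10(W), 15(W), 16(W), 18(W), 19(W), all W → L
n=21: reaches L-position 14 → W
n=22: reaches L-position 20 → W
n=23: reaches L-position 0 → W
n=24: reaches L-position 20 → W
n=25: reaches L-position 20 → W
n=26: only reaches 13(W), 24(W), 25(W), all W → L
n=27: reaches L-position 26 → W
n=28: reaches L-position 14 → W
n=29: reaches L-position 0 → W
n=30: reaches L-position 20 → W
n=31: reaches L-position 0 → W
n=32: only reaches 16(W), 24(W), 28(W), 30(W), 31(W), all W → L
The starting position 32 is L: whatever Rosa does, the opponent receives a W position.

Sam wins.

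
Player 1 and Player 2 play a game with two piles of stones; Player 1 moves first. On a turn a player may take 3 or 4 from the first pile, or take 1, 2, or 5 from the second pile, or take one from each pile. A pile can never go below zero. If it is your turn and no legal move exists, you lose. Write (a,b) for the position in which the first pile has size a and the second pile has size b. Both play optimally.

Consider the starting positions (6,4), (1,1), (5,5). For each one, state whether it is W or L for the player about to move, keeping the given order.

Build the W/L table. Terminal = L. A non-terminal position is W if it has a move to some L; otherwise it is L.
No move ever increases a pile, so every position that can arise here has a ≤ 6 and b ≤ 5; it is enough to label the cells with 0 ≤ a ≤ 6 and 0 ≤ b ≤ 5.
Every move lowers a or b (never raises either), so fill the grid row by row in increasing a, and left to right within a row: each cell's successors are then already labelled.
      b=0  b=1  b=2  b=3  b=4  b=5
a=0:    L    W    W    L    W    W
a=1:    L    W    W    L    W    W
a=2:    L    W    W    L    W    W
a=3:    W    W    L    W    W    L
a=4:    W    L    W    W    L    W
a=5:    W    L    W    W    L    W
a=6:    W    L    W    W    L    W
Cells with no legal move (terminal, hence L): (0,0), (1,0), (2,0).
The remaining L cells, each justified by listing all of its moves:
(0,3): only reaches (0,2)(W), (0,1)(W), all W → L
(1,3): only reaches (1,2)(W), (1,1)(W), (0,2)(W), all W → L
(2,3): only reaches (2,2)(W), (2,1)(W), (1,2)(W), all W → L
(3,2): only reaches (0,2)(W), (3,1)(W), (3,0)(W), (2,1)(W), all W → L
(3,5): only reaches (0,5)(W), (3,4)(W), (3,3)(W), (3,0)(W), (2,4)(W), all W → L
(4,1): only reaches (1,1)(W), (0,1)(W), (4,0)(W), (3,0)(W), all W → L
(4,4): only reaches (1,4)(W), (0,4)(W), (4,3)(W), (4,2)(W), (3,3)(W), all W → L
(5,1): only reaches (2,1)(W), (1,1)(W), (5,0)(W), (4,0)(W), all W → L
(5,4): only reaches (2,4)(W), (1,4)(W), (5,3)(W), (5,2)(W), (4,3)(W), all W → L
(6,1): only reaches (3,1)(W), (2,1)(W), (6,0)(W), (5,0)(W), all W → L
(6,4): only reaches (3,4)(W), (2,4)(W), (6,3)(W), (6,2)(W), (5,3)(W), all W → L
Every other cell has at least one move into one of the L cells above, so it is W.
(6,4): one of the L cells justified above, so L
(1,1): the move to (1,0) reaches an L cell, so W
(5,5): the move to (5,4) reaches an L cell, so W

(6,4): L, (1,1): W, (5,5): W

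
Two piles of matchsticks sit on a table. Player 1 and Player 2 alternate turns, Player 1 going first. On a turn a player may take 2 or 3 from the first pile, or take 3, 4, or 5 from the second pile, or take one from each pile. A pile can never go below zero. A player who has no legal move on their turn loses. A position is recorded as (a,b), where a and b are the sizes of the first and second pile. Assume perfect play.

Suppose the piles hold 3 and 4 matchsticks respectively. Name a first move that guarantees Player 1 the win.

Label each position W (a win for the player to move) or L (a loss). A position with no legal move is L; any other position is W exactly when some move reaches an L, and L when every move reaches a W.
No move ever increases a pile, so every position that can arise here has a ≤ 3 and b ≤ 4; it is enough to label the cells with 0 ≤ a ≤ 3 and 0 ≤ b ≤ 4.
Every move lowers a or b (never raises either), so fill the grid row by row in increasing a, and left to right within a row: each cell's successors are then already labelled.
      b=0  b=1  b=2  b=3  b=4
a=0:    L    L    L    W    W
a=1:    L    W    W    W    W
a=2:    W    W    W    L    L
a=3:    W    W    W    L    W
Cells with no legal move (terminal, hence L): (0,0), (0,1), (0,2), (1,0).
The remaining L cells, each justified by listing all of its moves:
(2,3): →(0,3)(W), (2,0)(W), (1,2)(W) — all W, so L
(2,4): →(0,4)(W), (2,1)(W), (2,0)(W), (1,3)(W) — all W, so L
(3,3): →(1,3)(W), (0,3)(W), (3,0)(W), (2,2)(W) — all W, so L
Every other cell has at least one move into one of the L cells above, so it is W.
From (3,4), the L positions reachable in one move are: (2,3).

Move to (2,3).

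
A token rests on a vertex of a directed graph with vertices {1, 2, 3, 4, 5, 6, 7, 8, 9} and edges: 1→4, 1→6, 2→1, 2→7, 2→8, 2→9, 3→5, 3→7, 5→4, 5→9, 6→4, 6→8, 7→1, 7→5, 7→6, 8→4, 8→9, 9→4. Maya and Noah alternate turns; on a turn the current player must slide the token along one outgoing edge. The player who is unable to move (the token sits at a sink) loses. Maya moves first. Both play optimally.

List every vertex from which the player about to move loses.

Label each position W (a win for the player to move) or L (a loss). A position with no legal move is L; any other position is W exactly when some move reaches an L, and L when every move reaches a W.
Every edge goes from a vertex to one that appears earlier in the order 4, 9, 8, 6, 1, 5, 7, 2, 3, so processing vertices in that order labels each vertex after all of its successors.
4: no outgoing edge → L
9: can move to 4, which is L ⇒ W
8: can move to 4, which is L ⇒ W
6: can move to 4, which is L ⇒ W
1: can move to 4, which is L ⇒ W
5: can move to 4, which is L ⇒ W
7: moves to 5(W), 1(W), 6(W); every one is W ⇒ L
2: can move to 7, which is L ⇒ W
3: can move to 7, which is L ⇒ W
Reading off the rows marked L gives the requested list; there are 2 such vertices.

4, 7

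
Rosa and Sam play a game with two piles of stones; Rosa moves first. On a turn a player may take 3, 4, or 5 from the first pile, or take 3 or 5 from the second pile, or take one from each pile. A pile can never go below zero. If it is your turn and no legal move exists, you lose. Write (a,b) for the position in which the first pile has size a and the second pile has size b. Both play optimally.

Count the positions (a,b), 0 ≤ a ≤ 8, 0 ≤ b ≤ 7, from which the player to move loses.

25

Compute win/loss labels from the base case upward. A position with no move is L. Any other position is W if it can reach an L in one move, else L.
Every move lowers a or b (never raises either), so fill the grid row by row in increasing a, and left to right within a row: each cell's successors are then already labelled.
      b=0  b=1  b=2  b=3  b=4  b=5  b=6  b=7
a=0:    L    L    L    W    W    W    W    W
a=1:    L    W    W    W    L    W    L    W
a=2:    L    W    L    W    L    W    L    W
a=3:    W    W    W    W    L    W    L    W
a=4:    W    W    W    L    W    W    W    W
a=5:    W    W    W    L    W    L    W    L
a=6:    W    L    W    L    W    L    W    L
a=7:    W    L    W    W    W    L    W    L
a=8:    L    L    W    W    W    W    W    W
Cells with no legal move (terminal, hence L): (0,0), (0,1), (0,2), (1,0), (2,0).
The remaining L cells, each justified by listing all of its moves:
(1,4): L (options (1,1)(W), (0,3)(W) are all W)
(1,6): L (options (1,3)(W), (1,1)(W), (0,5)(W) are all W)
(2,2): L (sole option (1,1)(W) is W)
(2,4): L (options (2,1)(W), (1,3)(W) are all W)
(2,6): L (options (2,3)(W), (2,1)(W), (1,5)(W) are all W)
(3,4): L (options (0,4)(W), (3,1)(W), (2,3)(W) are all W)
(3,6): L (options (0,6)(W), (3,3)(W), (3,1)(W), (2,5)(W) are all W)
(4,3): L (options (1,3)(W), (0,3)(W), (4,0)(W), (3,2)(W) are all W)
(5,3): L (options (2,3)(W), (1,3)(W), (0,3)(W), (5,0)(W), (4,2)(W) are all W)
(5,5): L (options (2,5)(W), (1,5)(W), (0,5)(W), (5,2)(W), (5,0)(W), (4,4)(W) are all W)
(5,7): L (options (2,7)(W), (1,7)(W), (0,7)(W), (5,4)(W), (5,2)(W), (4,6)(W) are all W)
(6,1): L (options (3,1)(W), (2,1)(W), (1,1)(W), (5,0)(W) are all W)
(6,3): L (options (3,3)(W), (2,3)(W), (1,3)(W), (6,0)(W), (5,2)(W) are all W)
(6,5): L (options (3,5)(W), (2,5)(W), (1,5)(W), (6,2)(W), (6,0)(W), (5,4)(W) are all W)
(6,7): L (options (3,7)(W), (2,7)(W), (1,7)(W), (6,4)(W), (6,2)(W), (5,6)(W) are all W)
(7,1): L (options (4,1)(W), (3,1)(W), (2,1)(W), (6,0)(W) are all W)
(7,5): L (options (4,5)(W), (3,5)(W), (2,5)(W), (7,2)(W), (7,0)(W), (6,4)(W) are all W)
(7,7): L (options (4,7)(W), (3,7)(W), (2,7)(W), (7,4)(W), (7,2)(W), (6,6)(W) are all W)
(8,0): L (options (5,0)(W), (4,0)(W), (3,0)(W) are all W)
(8,1): L (options (5,1)(W), (4,1)(W), (3,1)(W), (7,0)(W) are all W)
Every other cell has at least one move into one of the L cells above, so it is W.
L cells per row: a=0: 3, a=1: 3, a=2: 4, a=3: 2, a=4: 1, a=5: 3, a=6: 4, a=7: 3, a=8: 2; total 25.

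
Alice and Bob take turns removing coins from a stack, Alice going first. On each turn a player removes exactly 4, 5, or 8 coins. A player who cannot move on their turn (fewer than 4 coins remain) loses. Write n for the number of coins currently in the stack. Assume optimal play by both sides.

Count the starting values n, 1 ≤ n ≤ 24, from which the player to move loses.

Label each position W (a win for the player to move) or L (a loss). A position with no legal move is L; any other position is W exactly when some move reaches an L, and L when every move reaches a W.
n=0: no move → L
n=1: no move → L
n=2: no move → L
n=3: no move → L
n=4: →0(L), so W
n=5: →1(L), so W
n=6: →2(L), so W
n=7: →3(L), so W
n=8: →3(L), so W
n=9: →1(L), so W
n=10: →2(L), so W
n=11: →3(L), so W
n=12: →8(W), 7(W), 4(W) — all W, so L
n=13: →9(W), 8(W), 5(W) — all W, so L
n=14: →10(W), 9(W), 6(W) — all W, so L
n=15: →11(W), 10(W), 7(W) — all W, so L
n=16: →12(L), so W
n=17: →13(L), so W
n=18: →14(L), so W
n=19: →15(L), so W
n=20: →15(L), so W
n=21: →13(L), so W
n=22: →14(L), so W
n=23: →15(L), so W
n=24: →20(W), 19(W), 16(W) — all W, so L
L entries with 1 ≤ n ≤ 24 (n=0 is outside the asked range and is not counted): n = 1, 2, 3, 12, 13, 14, 15, 24; that makes 8.

8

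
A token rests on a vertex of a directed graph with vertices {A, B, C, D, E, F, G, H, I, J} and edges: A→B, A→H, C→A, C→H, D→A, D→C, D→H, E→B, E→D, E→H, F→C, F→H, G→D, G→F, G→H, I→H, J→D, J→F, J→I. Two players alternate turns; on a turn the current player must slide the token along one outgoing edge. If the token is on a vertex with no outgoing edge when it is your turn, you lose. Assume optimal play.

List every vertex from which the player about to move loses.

B, H, J

Use the standard recursion: the mover loses at a terminal position; elsewhere, the mover wins exactly when some move hands the opponent an L position.
Every edge goes from a vertex to one that appears earlier in the order B, H, A, C, F, D, G, E, I, J, so processing vertices in that order labels each vertex after all of its successors.
B: no outgoing edge → L
H: no outgoing edge → L
A: can move to H, which is L ⇒ W
C: can move to H, which is L ⇒ W
F: can move to H, which is L ⇒ W
D: can move to H, which is L ⇒ W
G: can move to H, which is L ⇒ W
E: can move to H, which is L ⇒ W
I: can move to H, which is L ⇒ W
J: moves to I(W), D(W), F(W); every one is W ⇒ L
Reading off the rows marked L gives the requested list; there are 3 such vertices.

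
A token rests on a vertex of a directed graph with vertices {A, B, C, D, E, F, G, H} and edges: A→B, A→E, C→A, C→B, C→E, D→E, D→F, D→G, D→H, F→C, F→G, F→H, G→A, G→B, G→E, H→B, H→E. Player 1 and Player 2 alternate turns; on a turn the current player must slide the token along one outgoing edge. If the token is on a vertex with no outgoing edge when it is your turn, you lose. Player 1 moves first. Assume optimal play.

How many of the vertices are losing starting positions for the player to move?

Classify positions by backward induction: terminal positions (no move available) are L. From any other position, the mover wins iff some move reaches an L.
Every edge goes from a vertex to one that appears earlier in the order E, B, A, G, C, H, F, D, so processing vertices in that order labels each vertex after all of its successors.
E: no outgoing edge → L
B: no outgoing edge → L
A: W (go to B, an L position)
G: W (go to B, an L position)
C: W (go to B, an L position)
H: W (go to B, an L position)
F: L (options H(W), C(W), G(W) are all W)
D: W (go to F, an L position)
The L vertices are B, E, F; that is 3 in all.

3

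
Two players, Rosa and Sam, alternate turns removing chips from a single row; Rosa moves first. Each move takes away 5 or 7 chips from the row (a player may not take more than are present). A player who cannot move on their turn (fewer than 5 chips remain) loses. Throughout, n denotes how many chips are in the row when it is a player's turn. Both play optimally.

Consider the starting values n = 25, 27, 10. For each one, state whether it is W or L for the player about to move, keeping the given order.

Compute win/loss labels from the base case upward. A position with no move is L. Any other position is W if it can reach an L in one move, else L.
n=0: no move → L
n=1: no move → L
n=2: no move → L
n=3: no move → L
n=4: no move → L
n=5: reaches L-position 0 → W
n=6: reaches L-position 1 → W
n=7: reaches L-position 2 → W
n=8: reaches L-position 3 → W
n=9: reaches L-position 4 → W
n=10: reaches L-position 3 → W
n=11: reaches L-position 4 → W
n=12: only reaches 7(W), 5(W), all W → L
n=13: only reaches 8(W), 6(W), all W → L
n=14: only reaches 9(W), 7(W), all W → L
n=15: only reaches 10(W), 8(W), all W → L
n=16: only reaches 11(W), 9(W), all W → L
n=17: reaches L-position 12 → W
n=18: reaches L-position 13 → W
n=19: reaches L-position 14 → W
n=20: reaches L-position 15 → W
n=21: reaches L-position 16 → W
n=22: reaches L-position 15 → W
n=23: reaches L-position 16 → W
n=24: only reaches 19(W), 17(W), all W → L
n=25: only reaches 20(W), 18(W), all W → L
n=26: only reaches 21(W), 19(W), all W → L
n=27: only reaches 22(W), 20(W), all W → L

25: L, 27: L, 10: W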